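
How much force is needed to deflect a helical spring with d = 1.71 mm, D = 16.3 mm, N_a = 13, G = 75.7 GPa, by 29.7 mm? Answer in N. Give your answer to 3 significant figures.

k = Gd⁴/(8D³N_a) = (75.7×10³)(1.71⁴)/(8·16.3³·13) = 1.4371 N/mm
F = k·δ = 1.4371 × 29.7 = 42.682 N

42.7 N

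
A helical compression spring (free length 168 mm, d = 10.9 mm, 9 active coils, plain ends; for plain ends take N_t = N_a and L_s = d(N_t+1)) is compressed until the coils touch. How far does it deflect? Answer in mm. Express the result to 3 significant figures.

59.0 mm

N_t = 9; L_s = 10.9·10 = 109 mm
δ_solid = L₀ − L_s = 168 − 109 = 59 mm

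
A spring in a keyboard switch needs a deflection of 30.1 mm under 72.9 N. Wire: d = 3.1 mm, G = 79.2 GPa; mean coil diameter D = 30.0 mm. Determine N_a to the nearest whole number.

Required rate k = F/δ = 72.9/30.1 = 2.4219 N/mm
N_a = Gd⁴/(8D³k) = (79.2×10³ × 3.1⁴)/(8 × 30.0³ × 2.4219)
    = 7.31429e+06 / 523136 = 13.98 → 14 coils

14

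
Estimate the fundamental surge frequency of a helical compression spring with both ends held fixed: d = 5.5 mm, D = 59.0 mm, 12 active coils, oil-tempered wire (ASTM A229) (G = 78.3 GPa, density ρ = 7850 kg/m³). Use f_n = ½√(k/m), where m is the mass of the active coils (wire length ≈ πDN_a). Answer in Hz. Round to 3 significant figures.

k = Gd⁴/(8D³N_a) = (78.3×10³)(5.5⁴)/(8·59.0³·12) = 3.634 N/mm = 3634 N/m
Wire length L = πDN_a = π·59.0·12 = 2224.2 mm
m = ρ·(πd²/4)·L = 7850 × 23.758×10⁻⁶ m² × 2.2242 m = 0.41483 kg
f_n = ½√(k/m) = 0.5·√(3634/0.41483) = 0.5·√(8760.3) = 46.798 Hz

46.8 Hz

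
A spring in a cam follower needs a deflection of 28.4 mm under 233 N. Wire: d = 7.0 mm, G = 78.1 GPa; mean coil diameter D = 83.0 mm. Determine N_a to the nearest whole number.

5

Required rate k = F/δ = 233/28.4 = 8.2042 N/mm
N_a = Gd⁴/(8D³k) = (78.1×10³ × 7.0⁴)/(8 × 83.0³ × 8.2042)
    = 1.87518e+08 / 3.75286e+07 = 4.997 → 5 coils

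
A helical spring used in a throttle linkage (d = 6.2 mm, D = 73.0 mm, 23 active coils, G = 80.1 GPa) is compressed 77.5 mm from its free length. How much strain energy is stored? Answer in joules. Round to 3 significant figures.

k = Gd⁴/(8D³N_a) = (80.1×10³)(6.2⁴)/(8·73.0³·23) = 1.6535 N/mm
U = ½kδ² = 0.5 × 1.6535 × 77.5² = 4965.8 N·mm = 4.9658 J

4.97 J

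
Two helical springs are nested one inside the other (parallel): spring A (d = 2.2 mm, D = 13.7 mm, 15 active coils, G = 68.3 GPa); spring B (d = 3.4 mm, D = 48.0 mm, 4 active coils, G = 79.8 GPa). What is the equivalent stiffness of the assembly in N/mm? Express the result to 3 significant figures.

k_A = Gd⁴/(8D³N_a) = (68.3×10³)(2.2⁴)/(8·13.7³·15) = 5.1852 N/mm
k_B = Gd⁴/(8D³N_a) = (79.8×10³)(3.4⁴)/(8·48.0³·4) = 3.0133 N/mm
Parallel: k_eq = 5.1852 + 3.0133 = 8.1986 N/mm

8.20 N/mm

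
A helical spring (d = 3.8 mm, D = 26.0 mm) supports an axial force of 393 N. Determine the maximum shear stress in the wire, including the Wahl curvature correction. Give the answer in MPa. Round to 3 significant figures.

578 MPa

Spring index C = D/d = 26.0/3.8 = 6.8421
K_W = (4C−1)/(4C−4) + 0.615/C = 26.368/23.368 + 0.0899 = 1.2183
τ₀ = 8FD/(πd³) = 8·393·26.0/(π·3.8³) = 81744/172.39 = 474.19 MPa
τ_max = K·τ₀ = 1.2183 × 474.19 = 577.69 MPa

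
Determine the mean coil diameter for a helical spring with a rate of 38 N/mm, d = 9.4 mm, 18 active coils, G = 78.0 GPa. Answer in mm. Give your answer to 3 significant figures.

48.1 mm

D = (Gd⁴/(8N_a·k))^(1/3) = (78.0×10³·9.4⁴/(8·18·38))^(1/3)
  = (111291)^(1/3) = 48.1009 mm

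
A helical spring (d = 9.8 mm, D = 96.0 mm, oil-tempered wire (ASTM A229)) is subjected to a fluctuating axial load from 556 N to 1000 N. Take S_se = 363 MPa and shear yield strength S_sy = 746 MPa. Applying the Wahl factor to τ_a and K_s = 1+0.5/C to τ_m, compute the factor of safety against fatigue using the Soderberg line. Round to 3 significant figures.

2.14

C = D/d = 96.0/9.8 = 9.7959; K_W = (4C−1)/(4C−4)+0.615/C = 1.1480; K_s = 1+0.5/C = 1.0510
F_a = (F_max−F_min)/2 = 222 N; F_m = (F_max+F_min)/2 = 778 N
τ_a = K_W·8F_aD/(πd³) = 1.1480 × 57.662 = 66.198 MPa
τ_m = K_s·8F_mD/(πd³) = 1.0510 × 202.08 = 212.39 MPa
Soderberg: 1/n_f = τ_a/S_se + τ_m/S_sy = 66.198/363 + 212.39/746 = 0.18236 + 0.28470 = 0.46707
n_f = 1/0.46707 = 2.141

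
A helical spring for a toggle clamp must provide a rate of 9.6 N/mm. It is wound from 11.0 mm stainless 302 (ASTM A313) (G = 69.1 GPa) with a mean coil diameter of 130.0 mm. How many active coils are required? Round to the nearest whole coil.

N_a = Gd⁴/(8D³k) = (69.1×10³ × 11.0⁴)/(8 × 130.0³ × 9.6)
    = 1.01169e+09 / 1.6873e+08 = 5.996 → 6 coils

6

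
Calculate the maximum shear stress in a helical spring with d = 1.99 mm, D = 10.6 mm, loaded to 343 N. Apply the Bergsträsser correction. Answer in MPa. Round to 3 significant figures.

1500 MPa

Spring index C = D/d = 10.6/1.99 = 5.3266
K_B = (4C+2)/(4C−3) = 23.307/18.307 = 1.2731
τ₀ = 8FD/(πd³) = 8·343·10.6/(π·1.99³) = 29086.4/24.758 = 1174.8 MPa
τ_max = K·τ₀ = 1.2731 × 1174.8 = 1495.7 MPa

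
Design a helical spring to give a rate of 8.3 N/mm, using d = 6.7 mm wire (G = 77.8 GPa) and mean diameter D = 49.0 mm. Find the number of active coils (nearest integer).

N_a = Gd⁴/(8D³k) = (77.8×10³ × 6.7⁴)/(8 × 49.0³ × 8.3)
    = 1.56776e+08 / 7.81189e+06 = 20.07 → 20 coils

20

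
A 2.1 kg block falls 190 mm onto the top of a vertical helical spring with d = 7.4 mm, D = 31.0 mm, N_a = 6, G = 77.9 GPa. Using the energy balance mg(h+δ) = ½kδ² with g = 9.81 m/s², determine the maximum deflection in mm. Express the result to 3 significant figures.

7.05 mm

k = Gd⁴/(8D³N_a) = (77.9×10³)(7.4⁴)/(8·31.0³·6) = 163.36 N/mm
W = mg = 2.1 × 9.81 = 20.601 N
½kδ² − Wδ − Wh = 0 → δ = (W + √(W² + 2kWh))/k
δ = (20.601 + √(424.4 + 1.27882e+06))/163.36 = (20.601 + 1131)/163.36 = 7.0498 mm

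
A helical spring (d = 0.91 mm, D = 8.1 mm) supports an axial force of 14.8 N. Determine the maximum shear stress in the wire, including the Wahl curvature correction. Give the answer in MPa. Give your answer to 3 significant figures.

472 MPa

Spring index C = D/d = 8.1/0.91 = 8.9011
K_W = (4C−1)/(4C−4) + 0.615/C = 34.604/31.604 + 0.0691 = 1.1640
τ₀ = 8FD/(πd³) = 8·14.8·8.1/(π·0.91³) = 959.04/2.3674 = 405.1 MPa
τ_max = K·τ₀ = 1.1640 × 405.1 = 471.54 MPa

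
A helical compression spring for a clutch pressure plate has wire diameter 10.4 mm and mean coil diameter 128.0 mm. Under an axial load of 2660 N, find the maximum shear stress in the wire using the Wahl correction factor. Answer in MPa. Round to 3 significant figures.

Spring index C = D/d = 128.0/10.4 = 12.3077
K_W = (4C−1)/(4C−4) + 0.615/C = 48.231/45.231 + 0.0500 = 1.1163
τ₀ = 8FD/(πd³) = 8·2660·128.0/(π·10.4³) = 2.72384e+06/3533.9 = 770.78 MPa
τ_max = K·τ₀ = 1.1163 × 770.78 = 860.42 MPa

860 MPa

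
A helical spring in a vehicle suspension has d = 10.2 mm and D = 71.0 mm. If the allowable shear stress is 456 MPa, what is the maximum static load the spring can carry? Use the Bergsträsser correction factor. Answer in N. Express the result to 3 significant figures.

C = D/d = 71.0/10.2 = 6.9608
K_B = (4C+2)/(4C−3) = 29.843/24.843 = 1.2013
τ_max = K·8FD/(πd³) → F_max = τ_allow·πd³/(8DK)
F_max = 456·π·10.2³/(8·71.0·1.2013) = 1.5203e+06/682.32 = 2228.1 N

2230 N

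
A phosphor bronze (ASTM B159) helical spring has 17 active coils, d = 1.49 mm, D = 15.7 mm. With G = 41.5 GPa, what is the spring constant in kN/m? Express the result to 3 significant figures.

k = Gd⁴/(8D³N_a) = (41.5×10³ × 1.49⁴) / (8 × 15.7³ × 17)
  = 204547 / 526305 = 0.38865 N/mm

0.389 kN/m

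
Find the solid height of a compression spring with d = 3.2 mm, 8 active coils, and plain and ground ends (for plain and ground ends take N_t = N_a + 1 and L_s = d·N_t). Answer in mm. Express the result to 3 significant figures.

plain and ground ends: N_t = N_a + 1 = 8 + 1 = 9
L_s = d·N_t = 3.2 × 9 = 28.8 mm

28.8 mm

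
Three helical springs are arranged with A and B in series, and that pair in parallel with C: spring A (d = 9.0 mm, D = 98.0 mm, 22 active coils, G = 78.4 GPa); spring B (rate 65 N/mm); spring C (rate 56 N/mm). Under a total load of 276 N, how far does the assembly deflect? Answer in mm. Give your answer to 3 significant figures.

4.68 mm

k_A = Gd⁴/(8D³N_a) = (78.4×10³)(9.0⁴)/(8·98.0³·22) = 3.1052 N/mm
Springs A,B series: k_AB = 1/(1/3.1052+1/65) = 2.9637 N/mm; parallel with C: k_eq = 2.9637+56 = 58.964 N/mm
δ = F/k_eq = 276/58.964 = 4.6808 mm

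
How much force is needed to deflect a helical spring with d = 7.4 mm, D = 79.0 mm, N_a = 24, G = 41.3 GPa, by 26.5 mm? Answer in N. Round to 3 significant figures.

34.7 N

k = Gd⁴/(8D³N_a) = (41.3×10³)(7.4⁴)/(8·79.0³·24) = 1.3083 N/mm
F = k·δ = 1.3083 × 26.5 = 34.669 N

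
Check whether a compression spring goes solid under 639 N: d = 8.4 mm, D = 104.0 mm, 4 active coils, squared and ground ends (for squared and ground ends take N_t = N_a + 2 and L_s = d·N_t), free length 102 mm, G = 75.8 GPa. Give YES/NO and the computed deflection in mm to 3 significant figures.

k = Gd⁴/(8D³N_a) = (75.8×10³)(8.4⁴)/(8·104.0³·4) = 10.484 N/mm
N_t = 6; L_s = 8.4·6 = 50.4 mm; δ_solid = L₀ − L_s = 102 − 50.4 = 51.6 mm
δ = F/k = 639/10.484 = 60.949 mm
δ ≥ δ_solid → spring goes solid

YES, δ = 60.9 mm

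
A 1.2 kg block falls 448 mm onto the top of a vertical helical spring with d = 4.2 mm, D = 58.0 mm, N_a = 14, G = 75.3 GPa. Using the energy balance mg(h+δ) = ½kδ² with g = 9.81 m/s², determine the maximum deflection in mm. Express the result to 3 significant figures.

k = Gd⁴/(8D³N_a) = (75.3×10³)(4.2⁴)/(8·58.0³·14) = 1.0722 N/mm
W = mg = 1.2 × 9.81 = 11.772 N
½kδ² − Wδ − Wh = 0 → δ = (W + √(W² + 2kWh))/k
δ = (11.772 + √(138.58 + 11309.6))/1.0722 = (11.772 + 107)/1.0722 = 110.77 mm

111 mm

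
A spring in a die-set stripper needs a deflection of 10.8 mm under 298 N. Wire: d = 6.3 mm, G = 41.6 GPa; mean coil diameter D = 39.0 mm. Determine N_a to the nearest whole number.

Required rate k = F/δ = 298/10.8 = 27.593 N/mm
N_a = Gd⁴/(8D³k) = (41.6×10³ × 6.3⁴)/(8 × 39.0³ × 27.593)
    = 6.55323e+07 / 1.30941e+07 = 5.005 → 5 coils

5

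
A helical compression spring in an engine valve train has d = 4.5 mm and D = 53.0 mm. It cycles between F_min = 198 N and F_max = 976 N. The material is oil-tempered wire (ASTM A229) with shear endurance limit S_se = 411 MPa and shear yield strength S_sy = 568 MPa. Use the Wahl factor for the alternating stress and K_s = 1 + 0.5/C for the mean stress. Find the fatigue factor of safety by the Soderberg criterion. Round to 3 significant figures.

C = D/d = 53.0/4.5 = 11.7778; K_W = (4C−1)/(4C−4)+0.615/C = 1.1218; K_s = 1+0.5/C = 1.0425
F_a = (F_max−F_min)/2 = 389 N; F_m = (F_max+F_min)/2 = 587 N
τ_a = K_W·8F_aD/(πd³) = 1.1218 × 576.14 = 646.32 MPa
τ_m = K_s·8F_mD/(πd³) = 1.0425 × 869.39 = 906.3 MPa
Soderberg: 1/n_f = τ_a/S_se + τ_m/S_sy = 646.32/411 + 906.3/568 = 1.57255 + 1.59560 = 3.1681
n_f = 1/3.1681 = 0.3156

0.316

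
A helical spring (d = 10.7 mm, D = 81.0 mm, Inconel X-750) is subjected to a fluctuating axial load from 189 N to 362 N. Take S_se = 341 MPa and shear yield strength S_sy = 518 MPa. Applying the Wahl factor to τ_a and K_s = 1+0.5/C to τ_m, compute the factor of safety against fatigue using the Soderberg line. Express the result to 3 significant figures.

6.82

C = D/d = 81.0/10.7 = 7.5701; K_W = (4C−1)/(4C−4)+0.615/C = 1.1954; K_s = 1+0.5/C = 1.0660
F_a = (F_max−F_min)/2 = 86.5 N; F_m = (F_max+F_min)/2 = 275.5 N
τ_a = K_W·8F_aD/(πd³) = 1.1954 × 14.564 = 17.41 MPa
τ_m = K_s·8F_mD/(πd³) = 1.0660 × 46.387 = 49.451 MPa
Soderberg: 1/n_f = τ_a/S_se + τ_m/S_sy = 17.41/341 + 49.451/518 = 0.05106 + 0.09546 = 0.14652
n_f = 1/0.14652 = 6.825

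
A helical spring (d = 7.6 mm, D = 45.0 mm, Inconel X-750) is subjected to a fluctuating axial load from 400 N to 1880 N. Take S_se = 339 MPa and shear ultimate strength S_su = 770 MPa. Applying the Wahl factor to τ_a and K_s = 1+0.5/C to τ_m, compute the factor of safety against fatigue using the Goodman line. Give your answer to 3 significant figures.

0.881

C = D/d = 45.0/7.6 = 5.9211; K_W = (4C−1)/(4C−4)+0.615/C = 1.2563; K_s = 1+0.5/C = 1.0844
F_a = (F_max−F_min)/2 = 740 N; F_m = (F_max+F_min)/2 = 1140 N
τ_a = K_W·8F_aD/(πd³) = 1.2563 × 193.17 = 242.68 MPa
τ_m = K_s·8F_mD/(πd³) = 1.0844 × 297.59 = 322.72 MPa
Goodman: 1/n_f = τ_a/S_se + τ_m/S_su = 242.68/339 + 322.72/770 = 0.71586 + 0.41912 = 1.135
n_f = 1/1.135 = 0.8811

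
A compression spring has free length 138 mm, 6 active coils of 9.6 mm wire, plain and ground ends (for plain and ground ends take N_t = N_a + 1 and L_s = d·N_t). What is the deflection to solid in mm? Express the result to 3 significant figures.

N_t = 7; L_s = 9.6·7 = 67.2 mm
δ_solid = L₀ − L_s = 138 − 67.2 = 70.8 mm

70.8 mm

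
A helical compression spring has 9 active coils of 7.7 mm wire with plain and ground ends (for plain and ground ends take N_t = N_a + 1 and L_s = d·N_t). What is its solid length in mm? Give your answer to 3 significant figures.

77.0 mm

plain and ground ends: N_t = N_a + 1 = 9 + 1 = 10
L_s = d·N_t = 7.7 × 10 = 77 mm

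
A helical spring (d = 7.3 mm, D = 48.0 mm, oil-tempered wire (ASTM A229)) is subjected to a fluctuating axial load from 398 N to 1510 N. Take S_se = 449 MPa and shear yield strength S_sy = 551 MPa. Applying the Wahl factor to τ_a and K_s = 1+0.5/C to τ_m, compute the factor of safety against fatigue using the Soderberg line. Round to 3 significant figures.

0.941

C = D/d = 48.0/7.3 = 6.5753; K_W = (4C−1)/(4C−4)+0.615/C = 1.2281; K_s = 1+0.5/C = 1.0760
F_a = (F_max−F_min)/2 = 556 N; F_m = (F_max+F_min)/2 = 954 N
τ_a = K_W·8F_aD/(πd³) = 1.2281 × 174.7 = 214.54 MPa
τ_m = K_s·8F_mD/(πd³) = 1.0760 × 299.75 = 322.54 MPa
Soderberg: 1/n_f = τ_a/S_se + τ_m/S_sy = 214.54/449 + 322.54/551 = 0.47781 + 0.58538 = 1.0632
n_f = 1/1.0632 = 0.9406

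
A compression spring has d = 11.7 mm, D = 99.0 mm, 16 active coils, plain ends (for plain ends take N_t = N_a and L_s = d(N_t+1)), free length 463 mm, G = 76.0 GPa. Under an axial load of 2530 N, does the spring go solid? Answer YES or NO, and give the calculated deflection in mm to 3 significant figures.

k = Gd⁴/(8D³N_a) = (76.0×10³)(11.7⁴)/(8·99.0³·16) = 11.467 N/mm
N_t = 16; L_s = 11.7·17 = 198.9 mm; δ_solid = L₀ − L_s = 463 − 198.9 = 264.1 mm
δ = F/k = 2530/11.467 = 220.64 mm
δ < δ_solid → spring does not go solid

NO, δ = 221 mm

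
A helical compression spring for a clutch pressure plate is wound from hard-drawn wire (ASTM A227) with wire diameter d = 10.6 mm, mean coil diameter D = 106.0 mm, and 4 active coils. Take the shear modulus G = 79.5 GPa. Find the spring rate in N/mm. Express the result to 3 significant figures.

26.3 N/mm

k = Gd⁴/(8D³N_a) = (79.5×10³ × 10.6⁴) / (8 × 106.0³ × 4)
  = 1.00367e+09 / 3.81125e+07 = 26.334 N/mm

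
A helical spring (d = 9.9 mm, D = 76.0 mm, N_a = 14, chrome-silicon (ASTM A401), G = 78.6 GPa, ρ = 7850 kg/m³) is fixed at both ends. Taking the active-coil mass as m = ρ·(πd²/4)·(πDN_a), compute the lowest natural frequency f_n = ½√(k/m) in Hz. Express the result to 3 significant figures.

k = Gd⁴/(8D³N_a) = (78.6×10³)(9.9⁴)/(8·76.0³·14) = 15.357 N/mm = 15357 N/m
Wire length L = πDN_a = π·76.0·14 = 3342.7 mm
m = ρ·(πd²/4)·L = 7850 × 76.977×10⁻⁶ m² × 3.3427 m = 2.0199 kg
f_n = ½√(k/m) = 0.5·√(15357/2.0199) = 0.5·√(7603) = 43.597 Hz

43.6 Hz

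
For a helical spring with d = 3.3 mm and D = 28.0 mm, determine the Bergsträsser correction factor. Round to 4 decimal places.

1.1616

C = D/d = 28.0/3.3 = 8.4848
K_B = (4C+2)/(4C−3) = 35.939/30.939 = 1.1616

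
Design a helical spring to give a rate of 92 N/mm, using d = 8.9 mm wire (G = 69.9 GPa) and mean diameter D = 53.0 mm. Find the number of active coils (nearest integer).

4

N_a = Gd⁴/(8D³k) = (69.9×10³ × 8.9⁴)/(8 × 53.0³ × 92)
    = 4.38568e+08 / 1.09573e+08 = 4.003 → 4 coils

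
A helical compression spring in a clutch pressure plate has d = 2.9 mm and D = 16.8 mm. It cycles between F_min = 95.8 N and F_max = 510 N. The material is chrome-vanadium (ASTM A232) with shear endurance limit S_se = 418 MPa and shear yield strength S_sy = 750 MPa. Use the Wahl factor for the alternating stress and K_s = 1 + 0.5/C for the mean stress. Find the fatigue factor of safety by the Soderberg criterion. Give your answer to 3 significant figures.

0.536

C = D/d = 16.8/2.9 = 5.7931; K_W = (4C−1)/(4C−4)+0.615/C = 1.2626; K_s = 1+0.5/C = 1.0863
F_a = (F_max−F_min)/2 = 207.1 N; F_m = (F_max+F_min)/2 = 302.9 N
τ_a = K_W·8F_aD/(πd³) = 1.2626 × 363.27 = 458.68 MPa
τ_m = K_s·8F_mD/(πd³) = 1.0863 × 531.32 = 577.18 MPa
Soderberg: 1/n_f = τ_a/S_se + τ_m/S_sy = 458.68/418 + 577.18/750 = 1.09733 + 0.76957 = 1.8669
n_f = 1/1.8669 = 0.5356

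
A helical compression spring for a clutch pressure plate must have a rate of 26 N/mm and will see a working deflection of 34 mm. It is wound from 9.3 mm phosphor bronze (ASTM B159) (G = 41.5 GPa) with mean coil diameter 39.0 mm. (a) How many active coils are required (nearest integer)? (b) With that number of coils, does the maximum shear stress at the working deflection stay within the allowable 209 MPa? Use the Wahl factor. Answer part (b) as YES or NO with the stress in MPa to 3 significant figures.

(a) 25 coils; (b) YES, τ_max = 152 MPa

N_a = Gd⁴/(8D³k) = (41.5×10³)(9.3⁴)/(8·39.0³·26) = 25.16 → N_a = 25
Actual rate k = Gd⁴/(8D³·25) = 26.167 N/mm
Working load F = kδ = 26.167·34 = 889.68 N
C = 39.0/9.3 = 4.1935; K_W = (4C−1)/(4C−4)+0.615/C = 1.3815
τ_max = K_W·8FD/(πd³) = 1.3815·109.85 = 151.75 MPa
τ_max ≤ 209 MPa → acceptable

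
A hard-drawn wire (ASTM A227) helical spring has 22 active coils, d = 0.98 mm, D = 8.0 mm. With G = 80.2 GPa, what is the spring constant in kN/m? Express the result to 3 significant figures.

k = Gd⁴/(8D³N_a) = (80.2×10³ × 0.98⁴) / (8 × 8.0³ × 22)
  = 73973.9 / 90112 = 0.82091 N/mm

0.821 kN/m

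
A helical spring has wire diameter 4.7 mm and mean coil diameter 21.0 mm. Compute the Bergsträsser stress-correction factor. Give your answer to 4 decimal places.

C = D/d = 21.0/4.7 = 4.4681
K_B = (4C+2)/(4C−3) = 19.872/14.872 = 1.3362

1.3362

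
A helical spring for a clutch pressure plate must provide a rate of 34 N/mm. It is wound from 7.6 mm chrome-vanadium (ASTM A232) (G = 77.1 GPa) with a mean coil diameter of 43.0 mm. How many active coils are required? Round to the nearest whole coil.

N_a = Gd⁴/(8D³k) = (77.1×10³ × 7.6⁴)/(8 × 43.0³ × 34)
    = 2.57222e+08 / 2.16259e+07 = 11.89 → 12 coils

12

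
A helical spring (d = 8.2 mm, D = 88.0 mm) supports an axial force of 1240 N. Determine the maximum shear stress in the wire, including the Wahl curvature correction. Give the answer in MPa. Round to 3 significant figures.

Spring index C = D/d = 88.0/8.2 = 10.7317
K_W = (4C−1)/(4C−4) + 0.615/C = 41.927/38.927 + 0.0573 = 1.1344
τ₀ = 8FD/(πd³) = 8·1240·88.0/(π·8.2³) = 872960/1732.2 = 503.97 MPa
τ_max = K·τ₀ = 1.1344 × 503.97 = 571.69 MPa

572 MPa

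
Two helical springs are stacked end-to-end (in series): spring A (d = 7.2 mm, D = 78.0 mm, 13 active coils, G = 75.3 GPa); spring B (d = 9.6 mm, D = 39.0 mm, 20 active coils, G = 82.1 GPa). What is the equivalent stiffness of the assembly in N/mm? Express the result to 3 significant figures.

k_A = Gd⁴/(8D³N_a) = (75.3×10³)(7.2⁴)/(8·78.0³·13) = 4.1002 N/mm
k_B = Gd⁴/(8D³N_a) = (82.1×10³)(9.6⁴)/(8·39.0³·20) = 73.471 N/mm
Series: 1/k_eq = 1/4.1002 + 1/73.471 = 0.2575; k_eq = 3.8835 N/mm

3.88 N/mm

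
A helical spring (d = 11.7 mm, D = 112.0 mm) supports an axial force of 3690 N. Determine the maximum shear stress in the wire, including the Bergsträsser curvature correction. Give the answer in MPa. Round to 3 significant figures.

750 MPa

Spring index C = D/d = 112.0/11.7 = 9.5726
K_B = (4C+2)/(4C−3) = 40.291/35.291 = 1.1417
τ₀ = 8FD/(πd³) = 8·3690·112.0/(π·11.7³) = 3.30624e+06/5031.6 = 657.09 MPa
τ_max = K·τ₀ = 1.1417 × 657.09 = 750.19 MPa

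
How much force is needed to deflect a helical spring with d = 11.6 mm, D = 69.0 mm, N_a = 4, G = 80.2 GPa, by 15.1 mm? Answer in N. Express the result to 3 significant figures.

2090 N

k = Gd⁴/(8D³N_a) = (80.2×10³)(11.6⁴)/(8·69.0³·4) = 138.14 N/mm
F = k·δ = 138.14 × 15.1 = 2085.9 N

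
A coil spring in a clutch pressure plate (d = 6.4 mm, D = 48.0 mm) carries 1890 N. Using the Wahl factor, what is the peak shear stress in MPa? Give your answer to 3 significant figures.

1060 MPa

Spring index C = D/d = 48.0/6.4 = 7.5000
K_W = (4C−1)/(4C−4) + 0.615/C = 29.000/26.000 + 0.0820 = 1.1974
τ₀ = 8FD/(πd³) = 8·1890·48.0/(π·6.4³) = 725760/823.55 = 881.26 MPa
τ_max = K·τ₀ = 1.1974 × 881.26 = 1055.2 MPa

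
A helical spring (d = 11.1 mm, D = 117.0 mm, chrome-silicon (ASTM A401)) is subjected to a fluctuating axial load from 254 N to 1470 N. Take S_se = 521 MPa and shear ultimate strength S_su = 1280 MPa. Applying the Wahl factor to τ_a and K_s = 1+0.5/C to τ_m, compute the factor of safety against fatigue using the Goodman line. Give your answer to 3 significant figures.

C = D/d = 117.0/11.1 = 10.5405; K_W = (4C−1)/(4C−4)+0.615/C = 1.1370; K_s = 1+0.5/C = 1.0474
F_a = (F_max−F_min)/2 = 608 N; F_m = (F_max+F_min)/2 = 862 N
τ_a = K_W·8F_aD/(πd³) = 1.1370 × 132.45 = 150.59 MPa
τ_m = K_s·8F_mD/(πd³) = 1.0474 × 187.79 = 196.69 MPa
Goodman: 1/n_f = τ_a/S_se + τ_m/S_su = 150.59/521 + 196.69/1280 = 0.28905 + 0.15367 = 0.44271
n_f = 1/0.44271 = 2.259

2.26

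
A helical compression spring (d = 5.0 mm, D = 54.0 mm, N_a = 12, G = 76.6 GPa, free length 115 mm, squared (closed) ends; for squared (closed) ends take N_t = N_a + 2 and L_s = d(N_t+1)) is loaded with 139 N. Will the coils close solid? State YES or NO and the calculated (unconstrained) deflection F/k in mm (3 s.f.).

k = Gd⁴/(8D³N_a) = (76.6×10³)(5.0⁴)/(8·54.0³·12) = 3.1671 N/mm
N_t = 14; L_s = 5.0·15 = 75 mm; δ_solid = L₀ − L_s = 115 − 75 = 40 mm
δ = F/k = 139/3.1671 = 43.889 mm
δ ≥ δ_solid → spring goes solid

YES, δ = 43.9 mm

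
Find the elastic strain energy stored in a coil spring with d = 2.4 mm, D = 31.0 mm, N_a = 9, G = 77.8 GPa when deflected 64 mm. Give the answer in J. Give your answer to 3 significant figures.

2.46 J

k = Gd⁴/(8D³N_a) = (77.8×10³)(2.4⁴)/(8·31.0³·9) = 1.2034 N/mm
U = ½kδ² = 0.5 × 1.2034 × 64² = 2464.5 N·mm = 2.4645 J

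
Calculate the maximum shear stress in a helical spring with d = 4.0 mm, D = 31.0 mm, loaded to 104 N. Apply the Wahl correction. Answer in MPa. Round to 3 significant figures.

Spring index C = D/d = 31.0/4.0 = 7.7500
K_W = (4C−1)/(4C−4) + 0.615/C = 30.000/27.000 + 0.0794 = 1.1905
τ₀ = 8FD/(πd³) = 8·104·31.0/(π·4.0³) = 25792/201.06 = 128.28 MPa
τ_max = K·τ₀ = 1.1905 × 128.28 = 152.71 MPa

153 MPa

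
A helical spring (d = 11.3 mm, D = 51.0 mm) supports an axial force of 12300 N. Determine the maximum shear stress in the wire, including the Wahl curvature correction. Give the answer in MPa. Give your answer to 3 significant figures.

Spring index C = D/d = 51.0/11.3 = 4.5133
K_W = (4C−1)/(4C−4) + 0.615/C = 17.053/14.053 + 0.1363 = 1.3497
τ₀ = 8FD/(πd³) = 8·12300·51.0/(π·11.3³) = 5.0184e+06/4533 = 1107.1 MPa
τ_max = K·τ₀ = 1.3497 × 1107.1 = 1494.3 MPa

1490 MPa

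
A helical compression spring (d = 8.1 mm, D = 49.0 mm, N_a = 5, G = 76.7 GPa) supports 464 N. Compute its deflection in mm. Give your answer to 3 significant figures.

k = Gd⁴/(8D³N_a) = (76.7×10³)(8.1⁴)/(8·49.0³·5) = 70.16 N/mm
δ = F/k = 464 / 70.16 = 6.6135 mm

6.61 mm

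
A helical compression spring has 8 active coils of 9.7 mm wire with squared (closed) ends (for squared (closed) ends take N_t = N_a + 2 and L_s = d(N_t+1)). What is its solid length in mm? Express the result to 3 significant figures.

squared (closed) ends: N_t = N_a + 2 = 8 + 2 = 10
L_s = d·(N_t+1) = 9.7 × 11 = 106.7 mm

107 mm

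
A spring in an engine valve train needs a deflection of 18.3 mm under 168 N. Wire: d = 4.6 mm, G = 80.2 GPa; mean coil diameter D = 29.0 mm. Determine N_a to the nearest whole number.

Required rate k = F/δ = 168/18.3 = 9.1803 N/mm
N_a = Gd⁴/(8D³k) = (80.2×10³ × 4.6⁴)/(8 × 29.0³ × 9.1803)
    = 3.59092e+07 / 1.79119e+06 = 20.05 → 20 coils

20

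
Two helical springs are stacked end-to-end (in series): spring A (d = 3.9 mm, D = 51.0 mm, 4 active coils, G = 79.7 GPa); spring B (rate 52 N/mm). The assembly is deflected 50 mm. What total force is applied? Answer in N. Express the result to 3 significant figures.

200 N

k_A = Gd⁴/(8D³N_a) = (79.7×10³)(3.9⁴)/(8·51.0³·4) = 4.3437 N/mm
Series: 1/k_eq = 1/4.3437 + 1/52 = 0.24945; k_eq = 4.0088 N/mm
F = k_eq·δ = 4.0088·50 = 200.44 N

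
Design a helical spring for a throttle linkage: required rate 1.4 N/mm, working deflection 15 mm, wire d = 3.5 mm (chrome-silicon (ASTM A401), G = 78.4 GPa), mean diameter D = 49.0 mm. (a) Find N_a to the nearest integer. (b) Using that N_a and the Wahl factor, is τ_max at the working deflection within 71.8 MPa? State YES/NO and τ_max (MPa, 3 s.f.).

(a) 9 coils; (b) YES, τ_max = 66.8 MPa

N_a = Gd⁴/(8D³k) = (78.4×10³)(3.5⁴)/(8·49.0³·1.4) = 8.929 → N_a = 9
Actual rate k = Gd⁴/(8D³·9) = 1.3889 N/mm
Working load F = kδ = 1.3889·15 = 20.833 N
C = 49.0/3.5 = 14.0000; K_W = (4C−1)/(4C−4)+0.615/C = 1.1016
τ_max = K_W·8FD/(πd³) = 1.1016·60.63 = 66.792 MPa
τ_max ≤ 71.8 MPa → acceptable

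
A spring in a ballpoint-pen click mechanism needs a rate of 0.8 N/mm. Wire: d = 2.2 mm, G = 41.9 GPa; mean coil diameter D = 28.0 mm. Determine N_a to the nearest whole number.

N_a = Gd⁴/(8D³k) = (41.9×10³ × 2.2⁴)/(8 × 28.0³ × 0.8)
    = 981533 / 140493 = 6.986 → 7 coils

7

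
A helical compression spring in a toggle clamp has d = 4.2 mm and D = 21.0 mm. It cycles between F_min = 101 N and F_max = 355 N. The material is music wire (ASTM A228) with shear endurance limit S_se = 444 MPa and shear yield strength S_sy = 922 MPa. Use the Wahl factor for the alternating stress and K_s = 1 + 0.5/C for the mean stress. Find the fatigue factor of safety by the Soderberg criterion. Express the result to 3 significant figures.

2.14

C = D/d = 21.0/4.2 = 5.0000; K_W = (4C−1)/(4C−4)+0.615/C = 1.3105; K_s = 1+0.5/C = 1.1000
F_a = (F_max−F_min)/2 = 127 N; F_m = (F_max+F_min)/2 = 228 N
τ_a = K_W·8F_aD/(πd³) = 1.3105 × 91.667 = 120.13 MPa
τ_m = K_s·8F_mD/(πd³) = 1.1000 × 164.57 = 181.03 MPa
Soderberg: 1/n_f = τ_a/S_se + τ_m/S_sy = 120.13/444 + 181.03/922 = 0.27056 + 0.19634 = 0.4669
n_f = 1/0.4669 = 2.142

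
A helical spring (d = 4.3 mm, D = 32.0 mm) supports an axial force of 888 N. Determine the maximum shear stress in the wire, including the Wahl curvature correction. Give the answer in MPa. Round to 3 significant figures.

1090 MPa

Spring index C = D/d = 32.0/4.3 = 7.4419
K_W = (4C−1)/(4C−4) + 0.615/C = 28.767/25.767 + 0.0826 = 1.1991
τ₀ = 8FD/(πd³) = 8·888·32.0/(π·4.3³) = 227328/249.78 = 910.12 MPa
τ_max = K·τ₀ = 1.1991 × 910.12 = 1091.3 MPa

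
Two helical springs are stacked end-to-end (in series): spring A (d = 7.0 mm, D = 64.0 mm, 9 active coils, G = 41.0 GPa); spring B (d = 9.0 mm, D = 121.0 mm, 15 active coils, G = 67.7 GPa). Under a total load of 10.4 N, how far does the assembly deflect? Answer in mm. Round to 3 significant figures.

6.97 mm

k_A = Gd⁴/(8D³N_a) = (41.0×10³)(7.0⁴)/(8·64.0³·9) = 5.2156 N/mm
k_B = Gd⁴/(8D³N_a) = (67.7×10³)(9.0⁴)/(8·121.0³·15) = 2.0894 N/mm
Series: 1/k_eq = 1/5.2156 + 1/2.0894 = 0.67034; k_eq = 1.4918 N/mm
δ = F/k_eq = 10.4/1.4918 = 6.9715 mm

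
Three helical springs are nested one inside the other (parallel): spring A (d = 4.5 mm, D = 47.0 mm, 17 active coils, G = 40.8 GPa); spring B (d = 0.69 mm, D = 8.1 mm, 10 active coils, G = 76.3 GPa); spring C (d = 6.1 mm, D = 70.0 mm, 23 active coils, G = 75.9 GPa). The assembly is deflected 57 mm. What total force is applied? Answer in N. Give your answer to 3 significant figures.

186 N

k_A = Gd⁴/(8D³N_a) = (40.8×10³)(4.5⁴)/(8·47.0³·17) = 1.1849 N/mm
k_B = Gd⁴/(8D³N_a) = (76.3×10³)(0.69⁴)/(8·8.1³·10) = 0.4068 N/mm
k_C = Gd⁴/(8D³N_a) = (75.9×10³)(6.1⁴)/(8·70.0³·23) = 1.6651 N/mm
Parallel: k_eq = 1.1849 + 0.4068 + 1.6651 = 3.2568 N/mm
F = k_eq·δ = 3.2568·57 = 185.64 N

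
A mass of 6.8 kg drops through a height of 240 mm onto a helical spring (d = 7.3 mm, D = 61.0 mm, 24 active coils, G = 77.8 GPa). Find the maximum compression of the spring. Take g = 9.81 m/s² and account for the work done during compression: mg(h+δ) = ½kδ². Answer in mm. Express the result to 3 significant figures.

k = Gd⁴/(8D³N_a) = (77.8×10³)(7.3⁴)/(8·61.0³·24) = 5.0697 N/mm
W = mg = 6.8 × 9.81 = 66.708 N
½kδ² − Wδ − Wh = 0 → δ = (W + √(W² + 2kWh))/k
δ = (66.708 + √(4450 + 162330))/5.0697 = (66.708 + 408.39)/5.0697 = 93.713 mm

93.7 mm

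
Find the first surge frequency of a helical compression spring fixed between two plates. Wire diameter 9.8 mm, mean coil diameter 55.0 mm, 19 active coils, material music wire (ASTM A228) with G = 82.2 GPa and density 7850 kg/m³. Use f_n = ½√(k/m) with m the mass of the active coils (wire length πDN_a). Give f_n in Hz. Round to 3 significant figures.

k = Gd⁴/(8D³N_a) = (82.2×10³)(9.8⁴)/(8·55.0³·19) = 29.981 N/mm = 29981 N/m
Wire length L = πDN_a = π·55.0·19 = 3283 mm
m = ρ·(πd²/4)·L = 7850 × 75.43×10⁻⁶ m² × 3.283 m = 1.9439 kg
f_n = ½√(k/m) = 0.5·√(29981/1.9439) = 0.5·√(15423) = 62.095 Hz

62.1 Hz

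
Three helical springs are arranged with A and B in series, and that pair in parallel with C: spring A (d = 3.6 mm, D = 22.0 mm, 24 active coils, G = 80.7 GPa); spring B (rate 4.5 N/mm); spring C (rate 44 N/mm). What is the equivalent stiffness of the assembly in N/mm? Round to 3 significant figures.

46.7 N/mm

k_A = Gd⁴/(8D³N_a) = (80.7×10³)(3.6⁴)/(8·22.0³·24) = 6.63 N/mm
Springs A,B series: k_AB = 1/(1/6.63+1/4.5) = 2.6806 N/mm; parallel with C: k_eq = 2.6806+44 = 46.681 N/mm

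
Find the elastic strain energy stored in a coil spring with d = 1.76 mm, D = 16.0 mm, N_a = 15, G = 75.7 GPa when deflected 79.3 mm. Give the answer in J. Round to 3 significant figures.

k = Gd⁴/(8D³N_a) = (75.7×10³)(1.76⁴)/(8·16.0³·15) = 1.4778 N/mm
U = ½kδ² = 0.5 × 1.4778 × 79.3² = 4646.5 N·mm = 4.6465 J

4.65 J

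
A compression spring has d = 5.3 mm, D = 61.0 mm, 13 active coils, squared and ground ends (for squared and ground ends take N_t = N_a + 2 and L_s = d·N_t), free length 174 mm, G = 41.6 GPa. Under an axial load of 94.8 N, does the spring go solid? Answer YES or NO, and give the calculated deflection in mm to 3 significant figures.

NO, δ = 68.2 mm

k = Gd⁴/(8D³N_a) = (41.6×10³)(5.3⁴)/(8·61.0³·13) = 1.3905 N/mm
N_t = 15; L_s = 5.3·15 = 79.5 mm; δ_solid = L₀ − L_s = 174 − 79.5 = 94.5 mm
δ = F/k = 94.8/1.3905 = 68.176 mm
δ < δ_solid → spring does not go solid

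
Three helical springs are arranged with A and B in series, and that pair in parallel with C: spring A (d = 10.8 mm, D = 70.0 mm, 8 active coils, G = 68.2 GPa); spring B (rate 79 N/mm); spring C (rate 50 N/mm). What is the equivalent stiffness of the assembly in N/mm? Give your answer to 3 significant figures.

77.5 N/mm

k_A = Gd⁴/(8D³N_a) = (68.2×10³)(10.8⁴)/(8·70.0³·8) = 42.267 N/mm
Springs A,B series: k_AB = 1/(1/42.267+1/79) = 27.535 N/mm; parallel with C: k_eq = 27.535+50 = 77.535 N/mm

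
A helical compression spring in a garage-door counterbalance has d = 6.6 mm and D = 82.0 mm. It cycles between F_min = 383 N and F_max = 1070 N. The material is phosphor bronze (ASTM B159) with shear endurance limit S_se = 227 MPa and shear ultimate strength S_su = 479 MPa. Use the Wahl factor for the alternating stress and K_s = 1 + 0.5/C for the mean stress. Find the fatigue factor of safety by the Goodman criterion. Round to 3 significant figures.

0.422

C = D/d = 82.0/6.6 = 12.4242; K_W = (4C−1)/(4C−4)+0.615/C = 1.1151; K_s = 1+0.5/C = 1.0402
F_a = (F_max−F_min)/2 = 343.5 N; F_m = (F_max+F_min)/2 = 726.5 N
τ_a = K_W·8F_aD/(πd³) = 1.1151 × 249.49 = 278.22 MPa
τ_m = K_s·8F_mD/(πd³) = 1.0402 × 527.66 = 548.9 MPa
Goodman: 1/n_f = τ_a/S_se + τ_m/S_su = 278.22/227 + 548.9/479 = 1.22562 + 1.14593 = 2.3715
n_f = 1/2.3715 = 0.4217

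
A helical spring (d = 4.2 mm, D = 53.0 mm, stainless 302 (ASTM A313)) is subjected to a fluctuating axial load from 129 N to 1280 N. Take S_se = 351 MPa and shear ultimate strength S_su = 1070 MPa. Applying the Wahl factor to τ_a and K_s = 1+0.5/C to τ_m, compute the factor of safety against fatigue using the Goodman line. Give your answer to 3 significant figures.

C = D/d = 53.0/4.2 = 12.6190; K_W = (4C−1)/(4C−4)+0.615/C = 1.1133; K_s = 1+0.5/C = 1.0396
F_a = (F_max−F_min)/2 = 575.5 N; F_m = (F_max+F_min)/2 = 704.5 N
τ_a = K_W·8F_aD/(πd³) = 1.1133 × 1048.4 = 1167.1 MPa
τ_m = K_s·8F_mD/(πd³) = 1.0396 × 1283.4 = 1334.2 MPa
Goodman: 1/n_f = τ_a/S_se + τ_m/S_su = 1167.1/351 + 1334.2/1070 = 3.32516 + 1.24693 = 4.5721
n_f = 1/4.5721 = 0.2187

0.219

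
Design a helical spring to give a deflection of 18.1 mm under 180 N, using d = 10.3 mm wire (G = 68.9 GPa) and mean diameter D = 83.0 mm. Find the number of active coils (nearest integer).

17

Required rate k = F/δ = 180/18.1 = 9.9448 N/mm
N_a = Gd⁴/(8D³k) = (68.9×10³ × 10.3⁴)/(8 × 83.0³ × 9.9448)
    = 7.75476e+08 / 4.54902e+07 = 17.05 → 17 coils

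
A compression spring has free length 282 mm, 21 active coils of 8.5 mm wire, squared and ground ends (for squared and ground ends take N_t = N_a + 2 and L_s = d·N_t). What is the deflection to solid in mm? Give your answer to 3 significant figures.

86.5 mm

N_t = 23; L_s = 8.5·23 = 195.5 mm
δ_solid = L₀ − L_s = 282 − 195.5 = 86.5 mm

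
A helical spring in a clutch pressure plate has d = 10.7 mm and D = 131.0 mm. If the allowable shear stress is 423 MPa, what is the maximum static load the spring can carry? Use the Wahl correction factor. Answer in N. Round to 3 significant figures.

C = D/d = 131.0/10.7 = 12.2430
K_W = (4C−1)/(4C−4) + 0.615/C = 47.972/44.972 + 0.0502 = 1.1169
τ_max = K·8FD/(πd³) → F_max = τ_allow·πd³/(8DK)
F_max = 423·π·10.7³/(8·131.0·1.1169) = 1.628e+06/1170.6 = 1390.8 N

1390 N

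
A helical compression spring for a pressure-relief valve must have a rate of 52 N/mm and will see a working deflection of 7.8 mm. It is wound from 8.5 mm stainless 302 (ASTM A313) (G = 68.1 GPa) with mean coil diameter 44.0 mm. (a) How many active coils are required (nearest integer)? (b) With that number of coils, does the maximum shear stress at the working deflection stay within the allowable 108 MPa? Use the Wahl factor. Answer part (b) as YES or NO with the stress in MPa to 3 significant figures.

N_a = Gd⁴/(8D³k) = (68.1×10³)(8.5⁴)/(8·44.0³·52) = 10.03 → N_a = 10
Actual rate k = Gd⁴/(8D³·10) = 52.164 N/mm
Working load F = kδ = 52.164·7.8 = 406.88 N
C = 44.0/8.5 = 5.1765; K_W = (4C−1)/(4C−4)+0.615/C = 1.2984
τ_max = K_W·8FD/(πd³) = 1.2984·74.234 = 96.385 MPa
τ_max ≤ 108 MPa → acceptable

(a) 10 coils; (b) YES, τ_max = 96.4 MPa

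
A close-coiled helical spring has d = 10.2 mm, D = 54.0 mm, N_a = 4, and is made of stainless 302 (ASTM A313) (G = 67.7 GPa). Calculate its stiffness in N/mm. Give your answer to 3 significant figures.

k = Gd⁴/(8D³N_a) = (67.7×10³ × 10.2⁴) / (8 × 54.0³ × 4)
  = 7.32807e+08 / 5.03885e+06 = 145.43 N/mm

145 N/mm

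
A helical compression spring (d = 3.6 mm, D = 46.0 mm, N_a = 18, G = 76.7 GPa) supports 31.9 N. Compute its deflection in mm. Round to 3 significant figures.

k = Gd⁴/(8D³N_a) = (76.7×10³)(3.6⁴)/(8·46.0³·18) = 0.91911 N/mm
δ = F/k = 31.9 / 0.91911 = 34.707 mm

34.7 mm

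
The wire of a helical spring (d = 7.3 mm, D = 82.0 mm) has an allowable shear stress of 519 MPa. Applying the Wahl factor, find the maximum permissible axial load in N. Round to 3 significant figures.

857 N

C = D/d = 82.0/7.3 = 11.2329
K_W = (4C−1)/(4C−4) + 0.615/C = 43.932/40.932 + 0.0548 = 1.1280
τ_max = K·8FD/(πd³) → F_max = τ_allow·πd³/(8DK)
F_max = 519·π·7.3³/(8·82.0·1.1280) = 6.3429e+05/740 = 857.15 N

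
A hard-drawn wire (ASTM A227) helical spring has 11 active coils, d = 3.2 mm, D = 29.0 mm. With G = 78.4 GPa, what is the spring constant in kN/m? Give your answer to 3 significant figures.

k = Gd⁴/(8D³N_a) = (78.4×10³ × 3.2⁴) / (8 × 29.0³ × 11)
  = 8.22084e+06 / 2.14623e+06 = 3.8304 N/mm

3.83 kN/m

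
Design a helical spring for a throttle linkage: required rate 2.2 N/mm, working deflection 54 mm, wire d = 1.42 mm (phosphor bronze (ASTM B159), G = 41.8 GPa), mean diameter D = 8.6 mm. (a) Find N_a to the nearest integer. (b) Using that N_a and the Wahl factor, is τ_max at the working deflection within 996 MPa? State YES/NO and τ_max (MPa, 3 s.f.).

N_a = Gd⁴/(8D³k) = (41.8×10³)(1.42⁴)/(8·8.6³·2.2) = 15.18 → N_a = 15
Actual rate k = Gd⁴/(8D³·15) = 2.2267 N/mm
Working load F = kδ = 2.2267·54 = 120.24 N
C = 8.6/1.42 = 6.0563; K_W = (4C−1)/(4C−4)+0.615/C = 1.2499
τ_max = K_W·8FD/(πd³) = 1.2499·919.65 = 1149.4 MPa
τ_max > 996 MPa → exceeds allowable

(a) 15 coils; (b) NO, τ_max = 1150 MPa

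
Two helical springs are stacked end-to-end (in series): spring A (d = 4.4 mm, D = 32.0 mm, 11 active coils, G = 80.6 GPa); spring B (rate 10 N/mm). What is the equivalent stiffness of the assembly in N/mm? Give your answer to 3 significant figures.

5.12 N/mm

k_A = Gd⁴/(8D³N_a) = (80.6×10³)(4.4⁴)/(8·32.0³·11) = 10.476 N/mm
Series: 1/k_eq = 1/10.476 + 1/10 = 0.19545; k_eq = 5.1163 N/mm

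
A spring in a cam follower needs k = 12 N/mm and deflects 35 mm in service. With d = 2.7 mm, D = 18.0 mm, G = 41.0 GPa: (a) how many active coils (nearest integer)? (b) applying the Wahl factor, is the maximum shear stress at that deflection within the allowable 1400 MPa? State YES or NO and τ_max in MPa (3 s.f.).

N_a = Gd⁴/(8D³k) = (41.0×10³)(2.7⁴)/(8·18.0³·12) = 3.892 → N_a = 4
Actual rate k = Gd⁴/(8D³·4) = 11.675 N/mm
Working load F = kδ = 11.675·35 = 408.64 N
C = 18.0/2.7 = 6.6667; K_W = (4C−1)/(4C−4)+0.615/C = 1.2246
τ_max = K_W·8FD/(πd³) = 1.2246·951.61 = 1165.3 MPa
τ_max ≤ 1400 MPa → acceptable

(a) 4 coils; (b) YES, τ_max = 1170 MPa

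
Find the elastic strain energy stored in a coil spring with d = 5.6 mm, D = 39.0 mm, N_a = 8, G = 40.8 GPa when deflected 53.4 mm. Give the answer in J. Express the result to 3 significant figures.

15.1 J

k = Gd⁴/(8D³N_a) = (40.8×10³)(5.6⁴)/(8·39.0³·8) = 10.569 N/mm
U = ½kδ² = 0.5 × 10.569 × 53.4² = 15069 N·mm = 15.069 J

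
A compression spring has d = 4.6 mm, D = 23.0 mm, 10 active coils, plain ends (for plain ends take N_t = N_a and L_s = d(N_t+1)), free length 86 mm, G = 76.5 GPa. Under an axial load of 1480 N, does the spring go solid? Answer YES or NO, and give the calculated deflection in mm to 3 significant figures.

k = Gd⁴/(8D³N_a) = (76.5×10³)(4.6⁴)/(8·23.0³·10) = 35.19 N/mm
N_t = 10; L_s = 4.6·11 = 50.6 mm; δ_solid = L₀ − L_s = 86 − 50.6 = 35.4 mm
δ = F/k = 1480/35.19 = 42.057 mm
δ ≥ δ_solid → spring goes solid

YES, δ = 42.1 mm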